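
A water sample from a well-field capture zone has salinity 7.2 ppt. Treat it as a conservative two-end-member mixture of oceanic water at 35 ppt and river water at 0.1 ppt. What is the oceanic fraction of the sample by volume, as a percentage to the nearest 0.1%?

20.3%

Let g be the oceanic fraction. Salt balance per unit volume:
g×35 + (1−g)×0.1 = 7.2
g = (7.2 − 0.1) / (35 − 0.1) = 7.1/34.9 = 0.2034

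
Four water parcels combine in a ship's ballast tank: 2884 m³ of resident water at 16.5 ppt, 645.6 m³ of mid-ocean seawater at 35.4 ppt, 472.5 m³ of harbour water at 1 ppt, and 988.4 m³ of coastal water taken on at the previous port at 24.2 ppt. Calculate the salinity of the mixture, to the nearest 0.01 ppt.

Salt balance:
salt = 2,884×16.5 + 645.6×35.4 + 472.5×1 + 988.4×24.2 = 47,586 + 22,854.24 + 472.5 + 23,919.28 = 94,832.02
volume = 2,884 + 645.6 + 472.5 + 988.4 = 4,990.5 m³
S = 94,832.02 / 4,990.5 = 19.0025 ppt

19.00 ppt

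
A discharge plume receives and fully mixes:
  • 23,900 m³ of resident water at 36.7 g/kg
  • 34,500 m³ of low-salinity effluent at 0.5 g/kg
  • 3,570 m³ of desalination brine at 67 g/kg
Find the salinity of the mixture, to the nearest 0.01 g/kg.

Conserving salt mass:
salt = 23,900×36.7 + 34,500×0.5 + 3,570×67 = 877,130 + 17,250 + 239,190 = 1,133,570
volume = 23,900 + 34,500 + 3,570 = 61,970 m³
S = 1,133,570 / 61,970 = 18.2922 g/kg

18.29 g/kg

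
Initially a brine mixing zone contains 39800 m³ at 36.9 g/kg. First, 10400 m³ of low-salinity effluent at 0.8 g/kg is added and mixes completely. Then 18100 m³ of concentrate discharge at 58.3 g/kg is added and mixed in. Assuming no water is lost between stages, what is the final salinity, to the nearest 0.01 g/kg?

Salt balance:
Initial salt = 39,800×36.9 = 1,468,620
After stage 1: salt = 1,468,620 + 10,400×0.8 = 1,476,940; volume = 50,200 m³; S = 29.421 g/kg
After stage 2: salt = 1,476,940 + 18,100×58.3 = 2,532,170; volume = 68,300 m³
S = 2,532,170 / 68,300 = 37.0742 g/kg

37.07 g/kg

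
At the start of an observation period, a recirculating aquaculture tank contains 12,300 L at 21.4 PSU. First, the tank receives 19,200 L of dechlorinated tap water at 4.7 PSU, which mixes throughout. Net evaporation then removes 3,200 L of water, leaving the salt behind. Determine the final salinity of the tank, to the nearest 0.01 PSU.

12.49 PSU

After mixing: salt = 12,300×21.4 + 19,200×4.7 = 353,460; volume = 31,500 L
After evaporation: salt unchanged = 353,460; volume = 31,500 − 3,200 = 28,300 L
S = 353,460 / 28,300 = 12.4898 PSU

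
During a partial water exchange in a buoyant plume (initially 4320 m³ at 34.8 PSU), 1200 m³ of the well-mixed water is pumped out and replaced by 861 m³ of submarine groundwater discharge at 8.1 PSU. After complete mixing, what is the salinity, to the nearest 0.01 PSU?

29.03 PSU

Remaining after removal: 3,120 m³ at 34.8 PSU (salt = 108,576)
After addition: salt = 108,576 + 861×8.1 = 115,550.1; volume = 3,981 m³
S = 115,550.1 / 3,981 = 29.0254 PSU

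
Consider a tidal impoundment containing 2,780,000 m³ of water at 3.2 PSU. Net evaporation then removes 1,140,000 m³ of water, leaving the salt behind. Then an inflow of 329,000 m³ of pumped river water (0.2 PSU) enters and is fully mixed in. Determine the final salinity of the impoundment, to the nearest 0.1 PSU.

After evaporation: salt = 2,780,000×3.2 = 8,896,000; volume = 2,780,000 − 1,140,000 = 1,640,000 m³
After mixing: salt = 8,896,000 + 329,000×0.2 = 8,961,800; volume = 1,640,000 + 329,000 = 1,969,000 m³
S = 8,961,800 / 1,969,000 = 4.5514 PSU

4.6 PSU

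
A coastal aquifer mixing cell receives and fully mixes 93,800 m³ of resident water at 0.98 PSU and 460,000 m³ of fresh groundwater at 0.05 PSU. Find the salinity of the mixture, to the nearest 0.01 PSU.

Salt balance:
salt = 93,800×0.98 + 460,000×0.05 = 91,924 + 23,000 = 114,924
volume = 93,800 + 460,000 = 553,800 m³
S = 114,924 / 553,800 = 0.2075 PSU

0.21 PSU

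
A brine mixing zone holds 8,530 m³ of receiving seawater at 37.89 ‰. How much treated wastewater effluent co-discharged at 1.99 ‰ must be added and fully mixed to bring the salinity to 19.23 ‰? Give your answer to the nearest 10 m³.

9230 m³

Salt balance: 8,530×37.89 + V×1.99 = (8,530+V)×19.23
323,201.7 + 1.99V = 164,031.9 + 19.23V
159,169.8 = 17.24V
V = 9,232.59 m³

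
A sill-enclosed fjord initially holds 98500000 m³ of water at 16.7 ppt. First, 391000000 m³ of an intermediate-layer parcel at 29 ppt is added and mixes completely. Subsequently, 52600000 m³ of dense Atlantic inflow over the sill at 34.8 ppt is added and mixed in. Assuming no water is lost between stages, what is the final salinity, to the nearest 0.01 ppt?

27.33 ppt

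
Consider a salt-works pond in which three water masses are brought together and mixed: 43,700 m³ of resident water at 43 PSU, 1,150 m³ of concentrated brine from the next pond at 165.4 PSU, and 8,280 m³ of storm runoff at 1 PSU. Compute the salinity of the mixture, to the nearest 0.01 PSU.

39.10 PSU

By conservation of dissolved salt,
salt = 43,700×43 + 1,150×165.4 + 8,280×1 = 1,879,100 + 190,210 + 8,280 = 2,077,590
volume = 43,700 + 1,150 + 8,280 = 53,130 m³
S = 2,077,590 / 53,130 = 39.1039 PSU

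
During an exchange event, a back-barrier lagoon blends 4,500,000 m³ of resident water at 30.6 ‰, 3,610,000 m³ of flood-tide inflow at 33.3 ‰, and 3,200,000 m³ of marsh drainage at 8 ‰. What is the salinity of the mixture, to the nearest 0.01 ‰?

Mass of salt is conserved:
salt = 4,500,000×30.6 + 3,610,000×33.3 + 3,200,000×8 = 137,700,000 + 120,213,000 + 25,600,000 = 283,513,000
volume = 4,500,000 + 3,610,000 + 3,200,000 = 11,310,000 m³
S = 283,513,000 / 11,310,000 = 25.0675 ‰

25.07 ‰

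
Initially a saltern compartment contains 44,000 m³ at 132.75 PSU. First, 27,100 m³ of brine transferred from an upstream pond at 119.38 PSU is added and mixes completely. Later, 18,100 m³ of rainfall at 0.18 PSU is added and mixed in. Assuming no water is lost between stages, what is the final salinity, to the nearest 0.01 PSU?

101.79 PSU

Salt balance:
Initial salt = 44,000×132.75 = 5,841,000
After stage 1: salt = 5,841,000 + 27,100×119.38 = 9,076,198; volume = 71,100 m³; S = 127.654 PSU
After stage 2: salt = 9,076,198 + 18,100×0.18 = 9,079,456; volume = 89,200 m³
S = 9,079,456 / 89,200 = 101.7876 PSU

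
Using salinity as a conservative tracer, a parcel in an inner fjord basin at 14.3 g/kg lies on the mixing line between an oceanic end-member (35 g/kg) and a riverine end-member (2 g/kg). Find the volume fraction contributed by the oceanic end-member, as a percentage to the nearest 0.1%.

37.3%

Let g be the oceanic fraction. Salt balance per unit volume:
g×35 + (1−g)×2 = 14.3
g = (14.3 − 2) / (35 − 2) = 12.3/33 = 0.3727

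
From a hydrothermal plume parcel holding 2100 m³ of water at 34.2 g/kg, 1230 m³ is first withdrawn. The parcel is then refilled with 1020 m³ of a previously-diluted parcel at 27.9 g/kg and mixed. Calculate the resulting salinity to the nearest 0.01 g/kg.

Remaining after removal: 870 m³ at 34.2 g/kg (salt = 29,754)
After addition: salt = 29,754 + 1,020×27.9 = 58,212; volume = 1,890 m³
S = 58,212 / 1,890 = 30.8 g/kg

30.80 g/kg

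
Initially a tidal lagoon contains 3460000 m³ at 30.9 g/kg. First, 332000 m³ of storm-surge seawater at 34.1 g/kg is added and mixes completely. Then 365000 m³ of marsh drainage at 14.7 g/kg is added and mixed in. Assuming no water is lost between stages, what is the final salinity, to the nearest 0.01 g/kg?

Weighted by volume,
Initial salt = 3,460,000×30.9 = 106,914,000
After stage 1: salt = 106,914,000 + 332,000×34.1 = 118,235,200; volume = 3,792,000 m³; S = 31.18 g/kg
After stage 2: salt = 118,235,200 + 365,000×14.7 = 123,600,700; volume = 4,157,000 m³
S = 123,600,700 / 4,157,000 = 29.7331 g/kg

29.73 g/kg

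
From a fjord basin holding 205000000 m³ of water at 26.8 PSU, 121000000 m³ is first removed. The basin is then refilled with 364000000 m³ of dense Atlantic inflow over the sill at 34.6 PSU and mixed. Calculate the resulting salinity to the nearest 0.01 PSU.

33.14 PSU

Remaining after removal: 84,000,000 m³ at 26.8 PSU (salt = 2,251,200,000)
After addition: salt = 2,251,200,000 + 364,000,000×34.6 = 14,845,600,000; volume = 448,000,000 m³
S = 14,845,600,000 / 448,000,000 = 33.1375 PSU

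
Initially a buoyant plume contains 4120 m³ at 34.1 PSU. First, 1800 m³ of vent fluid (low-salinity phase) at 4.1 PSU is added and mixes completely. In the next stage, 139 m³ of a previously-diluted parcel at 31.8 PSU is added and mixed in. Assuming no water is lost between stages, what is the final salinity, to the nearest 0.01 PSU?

25.13 PSU

Conserving salt mass:
Initial salt = 4,120×34.1 = 140,492
After stage 1: salt = 140,492 + 1,800×4.1 = 147,872; volume = 5,920 m³; S = 24.978 PSU
After stage 2: salt = 147,872 + 139×31.8 = 152,292.2; volume = 6,059 m³
S = 152,292.2 / 6,059 = 25.1349 PSU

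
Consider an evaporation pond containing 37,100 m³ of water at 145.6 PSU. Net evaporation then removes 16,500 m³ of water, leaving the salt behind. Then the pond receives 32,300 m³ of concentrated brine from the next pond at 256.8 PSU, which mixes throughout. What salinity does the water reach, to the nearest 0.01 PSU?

258.91 PSU

After evaporation: salt = 37,100×145.6 = 5,401,760; volume = 37,100 − 16,500 = 20,600 m³
After mixing: salt = 5,401,760 + 32,300×256.8 = 13,696,400; volume = 20,600 + 32,300 = 52,900 m³
S = 13,696,400 / 52,900 = 258.9112 PSU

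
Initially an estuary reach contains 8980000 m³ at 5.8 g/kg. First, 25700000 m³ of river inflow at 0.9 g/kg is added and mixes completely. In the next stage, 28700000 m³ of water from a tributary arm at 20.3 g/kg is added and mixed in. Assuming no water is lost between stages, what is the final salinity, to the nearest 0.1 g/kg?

10.4 g/kg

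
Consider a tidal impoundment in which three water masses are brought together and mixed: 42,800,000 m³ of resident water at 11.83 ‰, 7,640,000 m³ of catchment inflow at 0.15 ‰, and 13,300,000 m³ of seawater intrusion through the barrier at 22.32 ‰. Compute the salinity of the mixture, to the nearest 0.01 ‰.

Total salt / total volume:
salt = 42,800,000×11.83 + 7,640,000×0.15 + 13,300,000×22.32 = 506,324,000 + 1,146,000 + 296,856,000 = 804,326,000
volume = 42,800,000 + 7,640,000 + 13,300,000 = 63,740,000 m³
S = 804,326,000 / 63,740,000 = 12.6189 ‰

12.62 ‰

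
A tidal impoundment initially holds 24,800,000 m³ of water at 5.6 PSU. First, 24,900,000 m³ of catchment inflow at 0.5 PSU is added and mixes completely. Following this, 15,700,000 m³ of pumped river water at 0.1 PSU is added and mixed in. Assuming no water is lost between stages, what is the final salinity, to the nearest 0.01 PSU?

Salt balance:
Initial salt = 24,800,000×5.6 = 138,880,000
After stage 1: salt = 138,880,000 + 24,900,000×0.5 = 151,330,000; volume = 49,700,000 m³; S = 3.045 PSU
After stage 2: salt = 151,330,000 + 15,700,000×0.1 = 152,900,000; volume = 65,400,000 m³
S = 152,900,000 / 65,400,000 = 2.3379 PSU

2.34 PSU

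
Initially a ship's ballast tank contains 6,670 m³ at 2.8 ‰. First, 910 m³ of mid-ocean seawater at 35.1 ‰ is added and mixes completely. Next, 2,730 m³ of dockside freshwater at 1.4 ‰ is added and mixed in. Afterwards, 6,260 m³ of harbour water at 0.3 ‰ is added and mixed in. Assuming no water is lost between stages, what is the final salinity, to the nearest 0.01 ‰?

Total salt / total volume:
Initial salt = 6,670×2.8 = 18,676
After stage 1: salt = 18,676 + 910×35.1 = 50,617; volume = 7,580 m³; S = 6.678 ‰
After stage 2: salt = 50,617 + 2,730×1.4 = 54,439; volume = 10,310 m³; S = 5.28 ‰
After stage 3: salt = 54,439 + 6,260×0.3 = 56,317; volume = 16,570 m³
S = 56,317 / 16,570 = 3.3987 ‰

3.40 ‰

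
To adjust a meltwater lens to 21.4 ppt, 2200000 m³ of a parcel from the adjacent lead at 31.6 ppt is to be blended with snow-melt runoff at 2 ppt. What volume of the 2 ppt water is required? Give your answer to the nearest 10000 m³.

Salt balance: 2,200,000×31.6 + V×2 = (2,200,000+V)×21.4
69,520,000 + 2V = 47,080,000 + 21.4V
22,440,000 = 19.4V
V = 1,156,701.03 m³

1160000 m³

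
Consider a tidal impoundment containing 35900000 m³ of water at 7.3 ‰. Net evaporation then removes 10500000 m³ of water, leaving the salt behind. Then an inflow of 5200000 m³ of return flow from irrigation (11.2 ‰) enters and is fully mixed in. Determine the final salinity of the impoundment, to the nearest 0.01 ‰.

10.47 ‰

After evaporation: salt = 35,900,000×7.3 = 262,070,000; volume = 35,900,000 − 10,500,000 = 25,400,000 m³
After mixing: salt = 262,070,000 + 5,200,000×11.2 = 320,310,000; volume = 25,400,000 + 5,200,000 = 30,600,000 m³
S = 320,310,000 / 30,600,000 = 10.4676 ‰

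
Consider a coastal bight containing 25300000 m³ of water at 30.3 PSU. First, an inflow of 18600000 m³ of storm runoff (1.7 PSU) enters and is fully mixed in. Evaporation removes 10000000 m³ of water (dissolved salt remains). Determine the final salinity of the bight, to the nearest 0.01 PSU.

After mixing: salt = 25,300,000×30.3 + 18,600,000×1.7 = 798,210,000; volume = 43,900,000 m³
After evaporation: salt unchanged = 798,210,000; volume = 43,900,000 − 10,000,000 = 33,900,000 m³
S = 798,210,000 / 33,900,000 = 23.546 PSU

23.55 PSU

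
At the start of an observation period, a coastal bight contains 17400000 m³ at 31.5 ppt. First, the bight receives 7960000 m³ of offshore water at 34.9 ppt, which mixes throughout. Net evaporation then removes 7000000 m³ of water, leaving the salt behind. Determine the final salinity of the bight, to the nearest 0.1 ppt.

After mixing: salt = 17,400,000×31.5 + 7,960,000×34.9 = 825,904,000; volume = 25,360,000 m³
After evaporation: salt unchanged = 825,904,000; volume = 25,360,000 − 7,000,000 = 18,360,000 m³
S = 825,904,000 / 18,360,000 = 44.9839 ppt

45.0 ppt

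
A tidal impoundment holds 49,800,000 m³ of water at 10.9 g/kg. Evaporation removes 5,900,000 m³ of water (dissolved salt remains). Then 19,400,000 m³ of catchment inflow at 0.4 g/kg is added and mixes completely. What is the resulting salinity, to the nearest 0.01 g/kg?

8.70 g/kg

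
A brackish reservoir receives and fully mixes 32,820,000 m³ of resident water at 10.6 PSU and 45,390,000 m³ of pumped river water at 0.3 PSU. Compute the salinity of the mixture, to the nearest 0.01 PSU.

Salt balance:
salt = 32,820,000×10.6 + 45,390,000×0.3 = 347,892,000 + 13,617,000 = 361,509,000
volume = 32,820,000 + 45,390,000 = 78,210,000 m³
S = 361,509,000 / 78,210,000 = 4.6223 PSU

4.62 PSU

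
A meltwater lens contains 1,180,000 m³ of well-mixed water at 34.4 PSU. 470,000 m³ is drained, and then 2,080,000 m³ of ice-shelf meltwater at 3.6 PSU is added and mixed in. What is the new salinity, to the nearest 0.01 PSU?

Remaining after removal: 710,000 m³ at 34.4 PSU (salt = 24,424,000)
After addition: salt = 24,424,000 + 2,080,000×3.6 = 31,912,000; volume = 2,790,000 m³
S = 31,912,000 / 2,790,000 = 11.438 PSU

11.44 PSU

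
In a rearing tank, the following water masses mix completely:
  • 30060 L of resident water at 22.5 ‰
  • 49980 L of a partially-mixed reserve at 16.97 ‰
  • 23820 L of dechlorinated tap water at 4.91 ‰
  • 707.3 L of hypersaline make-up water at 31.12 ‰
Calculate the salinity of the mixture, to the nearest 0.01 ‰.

Weighted by volume,
salt = 30,060×22.5 + 49,980×16.97 + 23,820×4.91 + 707.3×31.12 = 676,350 + 848,160.6 + 116,956.2 + 22,011.176 = 1,663,477.976
volume = 30,060 + 49,980 + 23,820 + 707.3 = 104,567.3 L
S = 1,663,477.976 / 104,567.3 = 15.9082 ‰

15.91 ‰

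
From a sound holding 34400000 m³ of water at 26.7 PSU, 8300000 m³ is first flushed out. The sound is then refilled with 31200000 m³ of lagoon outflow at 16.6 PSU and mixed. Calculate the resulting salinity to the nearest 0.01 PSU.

21.20 PSU

Remaining after removal: 26,100,000 m³ at 26.7 PSU (salt = 696,870,000)
After addition: salt = 696,870,000 + 31,200,000×16.6 = 1,214,790,000; volume = 57,300,000 m³
S = 1,214,790,000 / 57,300,000 = 21.2005 PSU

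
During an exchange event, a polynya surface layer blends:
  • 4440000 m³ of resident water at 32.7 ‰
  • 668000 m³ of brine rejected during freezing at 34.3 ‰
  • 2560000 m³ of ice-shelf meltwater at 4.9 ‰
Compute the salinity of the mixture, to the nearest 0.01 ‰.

23.56 ‰

Conserving salt mass:
salt = 4,440,000×32.7 + 668,000×34.3 + 2,560,000×4.9 = 145,188,000 + 22,912,400 + 12,544,000 = 180,644,400
volume = 4,440,000 + 668,000 + 2,560,000 = 7,668,000 m³
S = 180,644,400 / 7,668,000 = 23.5582 ‰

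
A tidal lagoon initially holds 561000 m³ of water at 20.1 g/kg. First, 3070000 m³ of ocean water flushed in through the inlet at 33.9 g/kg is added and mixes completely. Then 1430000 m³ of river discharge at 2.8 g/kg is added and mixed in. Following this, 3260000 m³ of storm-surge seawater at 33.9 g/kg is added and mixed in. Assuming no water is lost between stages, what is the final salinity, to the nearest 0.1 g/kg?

27.6 g/kg

Total salt / total volume:
Initial salt = 561,000×20.1 = 11,276,100
After stage 1: salt = 11,276,100 + 3,070,000×33.9 = 115,349,100; volume = 3,631,000 m³; S = 31.768 g/kg
After stage 2: salt = 115,349,100 + 1,430,000×2.8 = 119,353,100; volume = 5,061,000 m³; S = 23.583 g/kg
After stage 3: salt = 119,353,100 + 3,260,000×33.9 = 229,867,100; volume = 8,321,000 m³
S = 229,867,100 / 8,321,000 = 27.6249 g/kg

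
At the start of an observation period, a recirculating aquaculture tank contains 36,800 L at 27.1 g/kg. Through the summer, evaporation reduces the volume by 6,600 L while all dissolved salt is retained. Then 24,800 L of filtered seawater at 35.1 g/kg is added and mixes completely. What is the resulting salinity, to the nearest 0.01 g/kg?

After evaporation: salt = 36,800×27.1 = 997,280; volume = 36,800 − 6,600 = 30,200 L
After mixing: salt = 997,280 + 24,800×35.1 = 1,867,760; volume = 30,200 + 24,800 = 55,000 L
S = 1,867,760 / 55,000 = 33.9593 g/kg

33.96 g/kg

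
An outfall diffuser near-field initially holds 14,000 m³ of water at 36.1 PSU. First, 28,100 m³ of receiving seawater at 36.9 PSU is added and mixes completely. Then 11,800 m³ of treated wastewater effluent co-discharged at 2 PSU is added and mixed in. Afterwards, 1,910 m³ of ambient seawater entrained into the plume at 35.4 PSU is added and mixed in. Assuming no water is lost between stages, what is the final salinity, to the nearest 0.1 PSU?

29.3 PSU

Total salt / total volume:
Initial salt = 14,000×36.1 = 505,400
After stage 1: salt = 505,400 + 28,100×36.9 = 1,542,290; volume = 42,100 m³; S = 36.634 PSU
After stage 2: salt = 1,542,290 + 11,800×2 = 1,565,890; volume = 53,900 m³; S = 29.052 PSU
After stage 3: salt = 1,565,890 + 1,910×35.4 = 1,633,504; volume = 55,810 m³
S = 1,633,504 / 55,810 = 29.269 PSU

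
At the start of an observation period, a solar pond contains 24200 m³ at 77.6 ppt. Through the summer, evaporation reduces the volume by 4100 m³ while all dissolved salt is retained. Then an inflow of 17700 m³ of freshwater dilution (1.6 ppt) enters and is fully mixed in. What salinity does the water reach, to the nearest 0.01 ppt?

After evaporation: salt = 24,200×77.6 = 1,877,920; volume = 24,200 − 4,100 = 20,100 m³
After mixing: salt = 1,877,920 + 17,700×1.6 = 1,906,240; volume = 20,100 + 17,700 = 37,800 m³
S = 1,906,240 / 37,800 = 50.4296 ppt

50.43 ppt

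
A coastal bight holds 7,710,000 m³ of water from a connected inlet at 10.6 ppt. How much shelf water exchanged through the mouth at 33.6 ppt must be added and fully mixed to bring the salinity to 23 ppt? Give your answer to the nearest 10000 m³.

9020000 m³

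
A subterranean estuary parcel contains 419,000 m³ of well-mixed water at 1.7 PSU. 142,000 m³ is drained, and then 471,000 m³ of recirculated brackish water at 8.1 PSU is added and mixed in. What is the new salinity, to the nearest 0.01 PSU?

5.73 PSU

Remaining after removal: 277,000 m³ at 1.7 PSU (salt = 470,900)
After addition: salt = 470,900 + 471,000×8.1 = 4,286,000; volume = 748,000 m³
S = 4,286,000 / 748,000 = 5.7299 PSU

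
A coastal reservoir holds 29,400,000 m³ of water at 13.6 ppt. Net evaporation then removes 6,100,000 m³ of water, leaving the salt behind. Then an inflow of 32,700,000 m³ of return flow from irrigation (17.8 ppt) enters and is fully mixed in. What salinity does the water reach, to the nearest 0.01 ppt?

After evaporation: salt = 29,400,000×13.6 = 399,840,000; volume = 29,400,000 − 6,100,000 = 23,300,000 m³
After mixing: salt = 399,840,000 + 32,700,000×17.8 = 981,900,000; volume = 23,300,000 + 32,700,000 = 56,000,000 m³
S = 981,900,000 / 56,000,000 = 17.5339 ppt

17.53 ppt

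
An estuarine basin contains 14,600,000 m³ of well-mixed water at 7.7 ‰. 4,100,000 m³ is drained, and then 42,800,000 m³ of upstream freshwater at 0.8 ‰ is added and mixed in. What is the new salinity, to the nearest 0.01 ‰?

2.16 ‰

Remaining after removal: 10,500,000 m³ at 7.7 ‰ (salt = 80,850,000)
After addition: salt = 80,850,000 + 42,800,000×0.8 = 115,090,000; volume = 53,300,000 m³
S = 115,090,000 / 53,300,000 = 2.1593 ‰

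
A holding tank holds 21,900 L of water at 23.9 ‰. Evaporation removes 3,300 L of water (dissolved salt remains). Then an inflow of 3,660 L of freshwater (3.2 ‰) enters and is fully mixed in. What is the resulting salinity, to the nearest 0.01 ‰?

24.04 ‰

After evaporation: salt = 21,900×23.9 = 523,410; volume = 21,900 − 3,300 = 18,600 L
After mixing: salt = 523,410 + 3,660×3.2 = 535,122; volume = 18,600 + 3,660 = 22,260 L
S = 535,122 / 22,260 = 24.0396 ‰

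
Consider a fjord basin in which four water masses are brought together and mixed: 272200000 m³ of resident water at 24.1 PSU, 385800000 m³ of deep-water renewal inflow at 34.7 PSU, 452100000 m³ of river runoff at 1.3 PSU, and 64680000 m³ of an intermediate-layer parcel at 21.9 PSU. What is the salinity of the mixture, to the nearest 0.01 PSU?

Salt balance:
salt = 272,200,000×24.1 + 385,800,000×34.7 + 452,100,000×1.3 + 64,680,000×21.9 = 6,560,020,000 + 13,387,260,000 + 587,730,000 + 1,416,492,000 = 21,951,502,000
volume = 272,200,000 + 385,800,000 + 452,100,000 + 64,680,000 = 1,174,780,000 m³
S = 21,951,502,000 / 1,174,780,000 = 18.6856 PSU

18.69 PSU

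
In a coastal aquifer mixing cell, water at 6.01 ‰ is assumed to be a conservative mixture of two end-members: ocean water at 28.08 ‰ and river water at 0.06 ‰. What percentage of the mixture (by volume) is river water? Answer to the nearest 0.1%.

78.8%

Let f be the freshwater fraction. Salt balance per unit volume:
f×0.06 + (1−f)×28.08 = 6.01
f = (28.08 − 6.01) / (28.08 − 0.06) = 22.07/28.02 = 0.7877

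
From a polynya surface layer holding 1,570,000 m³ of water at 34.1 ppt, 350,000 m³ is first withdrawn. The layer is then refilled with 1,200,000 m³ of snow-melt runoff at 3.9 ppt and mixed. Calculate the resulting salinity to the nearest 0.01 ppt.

19.12 ppt

Remaining after removal: 1,220,000 m³ at 34.1 ppt (salt = 41,602,000)
After addition: salt = 41,602,000 + 1,200,000×3.9 = 46,282,000; volume = 2,420,000 m³
S = 46,282,000 / 2,420,000 = 19.1248 ppt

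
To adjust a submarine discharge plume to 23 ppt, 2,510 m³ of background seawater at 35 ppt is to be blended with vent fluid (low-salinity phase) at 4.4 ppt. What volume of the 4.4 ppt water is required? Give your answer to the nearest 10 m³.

Salt balance: 2,510×35 + V×4.4 = (2,510+V)×23
87,850 + 4.4V = 57,730 + 23V
30,120 = 18.6V
V = 1,619.35 m³

1620 m³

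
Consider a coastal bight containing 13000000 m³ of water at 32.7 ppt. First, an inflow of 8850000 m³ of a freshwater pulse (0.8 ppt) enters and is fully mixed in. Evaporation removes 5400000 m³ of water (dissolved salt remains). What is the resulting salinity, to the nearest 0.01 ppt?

26.27 ppt

After mixing: salt = 13,000,000×32.7 + 8,850,000×0.8 = 432,180,000; volume = 21,850,000 m³
After evaporation: salt unchanged = 432,180,000; volume = 21,850,000 − 5,400,000 = 16,450,000 m³
S = 432,180,000 / 16,450,000 = 26.2723 ppt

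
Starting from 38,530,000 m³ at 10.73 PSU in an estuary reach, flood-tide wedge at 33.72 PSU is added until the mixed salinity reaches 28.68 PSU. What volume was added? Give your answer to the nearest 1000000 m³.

137000000 m³

Salt balance: 38,530,000×10.73 + V×33.72 = (38,530,000+V)×28.68
413,426,900 + 33.72V = 1,105,040,400 + 28.68V
691,613,500 = 5.04V
V = 137,224,900.79 m³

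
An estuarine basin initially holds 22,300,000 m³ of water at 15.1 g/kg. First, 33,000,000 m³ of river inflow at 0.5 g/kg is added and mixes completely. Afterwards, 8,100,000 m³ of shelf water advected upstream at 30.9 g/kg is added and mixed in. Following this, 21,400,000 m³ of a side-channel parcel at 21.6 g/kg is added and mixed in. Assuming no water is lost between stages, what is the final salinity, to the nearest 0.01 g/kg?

12.57 g/kg

Mass of salt is conserved:
Initial salt = 22,300,000×15.1 = 336,730,000
After stage 1: salt = 336,730,000 + 33,000,000×0.5 = 353,230,000; volume = 55,300,000 m³; S = 6.388 g/kg
After stage 2: salt = 353,230,000 + 8,100,000×30.9 = 603,520,000; volume = 63,400,000 m³; S = 9.519 g/kg
After stage 3: salt = 603,520,000 + 21,400,000×21.6 = 1,065,760,000; volume = 84,800,000 m³
S = 1,065,760,000 / 84,800,000 = 12.5679 g/kg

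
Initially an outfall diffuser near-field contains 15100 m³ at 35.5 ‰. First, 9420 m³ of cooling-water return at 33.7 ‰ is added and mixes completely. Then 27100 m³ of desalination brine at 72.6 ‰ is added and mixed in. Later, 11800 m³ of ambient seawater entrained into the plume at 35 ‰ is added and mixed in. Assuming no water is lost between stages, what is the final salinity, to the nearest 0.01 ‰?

Mass of salt is conserved:
Initial salt = 15,100×35.5 = 536,050
After stage 1: salt = 536,050 + 9,420×33.7 = 853,504; volume = 24,520 m³; S = 34.808 ‰
After stage 2: salt = 853,504 + 27,100×72.6 = 2,820,964; volume = 51,620 m³; S = 54.649 ‰
After stage 3: salt = 2,820,964 + 11,800×35 = 3,233,964; volume = 63,420 m³
S = 3,233,964 / 63,420 = 50.9928 ‰

50.99 ‰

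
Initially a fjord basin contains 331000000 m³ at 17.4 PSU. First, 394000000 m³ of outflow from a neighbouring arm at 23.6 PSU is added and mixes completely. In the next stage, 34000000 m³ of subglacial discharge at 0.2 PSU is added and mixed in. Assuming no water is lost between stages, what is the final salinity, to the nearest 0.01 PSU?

19.85 PSU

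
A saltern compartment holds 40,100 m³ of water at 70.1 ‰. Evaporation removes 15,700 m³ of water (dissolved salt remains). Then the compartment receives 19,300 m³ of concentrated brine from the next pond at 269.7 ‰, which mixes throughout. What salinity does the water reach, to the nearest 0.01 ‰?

After evaporation: salt = 40,100×70.1 = 2,811,010; volume = 40,100 − 15,700 = 24,400 m³
After mixing: salt = 2,811,010 + 19,300×269.7 = 8,016,220; volume = 24,400 + 19,300 = 43,700 m³
S = 8,016,220 / 43,700 = 183.4375 ‰

183.44 ‰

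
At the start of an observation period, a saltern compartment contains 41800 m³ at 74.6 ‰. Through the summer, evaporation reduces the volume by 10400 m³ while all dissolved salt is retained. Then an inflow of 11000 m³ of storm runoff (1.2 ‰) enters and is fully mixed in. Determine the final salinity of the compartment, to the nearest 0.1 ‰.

After evaporation: salt = 41,800×74.6 = 3,118,280; volume = 41,800 − 10,400 = 31,400 m³
After mixing: salt = 3,118,280 + 11,000×1.2 = 3,131,480; volume = 31,400 + 11,000 = 42,400 m³
S = 3,131,480 / 42,400 = 73.8557 ‰

73.9 ‰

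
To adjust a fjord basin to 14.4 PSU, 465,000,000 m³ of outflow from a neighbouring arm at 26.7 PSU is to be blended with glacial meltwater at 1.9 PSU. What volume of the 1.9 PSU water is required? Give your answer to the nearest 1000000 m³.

458000000 m³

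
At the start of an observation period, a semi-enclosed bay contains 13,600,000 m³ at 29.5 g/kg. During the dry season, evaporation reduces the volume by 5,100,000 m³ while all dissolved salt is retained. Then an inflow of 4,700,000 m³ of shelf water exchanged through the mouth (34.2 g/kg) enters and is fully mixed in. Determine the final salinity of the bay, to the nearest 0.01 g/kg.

42.57 g/kg

After evaporation: salt = 13,600,000×29.5 = 401,200,000; volume = 13,600,000 − 5,100,000 = 8,500,000 m³
After mixing: salt = 401,200,000 + 4,700,000×34.2 = 561,940,000; volume = 8,500,000 + 4,700,000 = 13,200,000 m³
S = 561,940,000 / 13,200,000 = 42.5712 g/kg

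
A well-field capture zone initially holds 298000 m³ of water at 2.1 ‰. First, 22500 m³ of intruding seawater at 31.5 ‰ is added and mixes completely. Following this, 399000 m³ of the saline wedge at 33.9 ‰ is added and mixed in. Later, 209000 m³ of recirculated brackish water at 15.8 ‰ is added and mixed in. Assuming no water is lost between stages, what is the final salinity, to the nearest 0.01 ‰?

Mass of salt is conserved:
Initial salt = 298,000×2.1 = 625,800
After stage 1: salt = 625,800 + 22,500×31.5 = 1,334,550; volume = 320,500 m³; S = 4.164 ‰
After stage 2: salt = 1,334,550 + 399,000×33.9 = 14,860,650; volume = 719,500 m³; S = 20.654 ‰
After stage 3: salt = 14,860,650 + 209,000×15.8 = 18,162,850; volume = 928,500 m³
S = 18,162,850 / 928,500 = 19.5615 ‰

19.56 ‰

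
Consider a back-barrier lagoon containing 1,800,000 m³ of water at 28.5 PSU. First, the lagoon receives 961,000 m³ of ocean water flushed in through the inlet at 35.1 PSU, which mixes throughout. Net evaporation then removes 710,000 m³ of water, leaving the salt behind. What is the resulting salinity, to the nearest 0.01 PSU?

41.46 PSU

After mixing: salt = 1,800,000×28.5 + 961,000×35.1 = 85,031,100; volume = 2,761,000 m³
After evaporation: salt unchanged = 85,031,100; volume = 2,761,000 − 710,000 = 2,051,000 m³
S = 85,031,100 / 2,051,000 = 41.4584 PSU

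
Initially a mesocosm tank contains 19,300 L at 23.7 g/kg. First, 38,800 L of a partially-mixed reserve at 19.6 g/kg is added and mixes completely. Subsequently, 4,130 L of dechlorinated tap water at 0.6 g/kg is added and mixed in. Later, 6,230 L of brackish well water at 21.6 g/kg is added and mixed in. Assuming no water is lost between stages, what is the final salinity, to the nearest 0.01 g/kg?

19.79 g/kg

Mass of salt is conserved:
Initial salt = 19,300×23.7 = 457,410
After stage 1: salt = 457,410 + 38,800×19.6 = 1,217,890; volume = 58,100 L; S = 20.962 g/kg
After stage 2: salt = 1,217,890 + 4,130×0.6 = 1,220,368; volume = 62,230 L; S = 19.611 g/kg
After stage 3: salt = 1,220,368 + 6,230×21.6 = 1,354,936; volume = 68,460 L
S = 1,354,936 / 68,460 = 19.7916 g/kg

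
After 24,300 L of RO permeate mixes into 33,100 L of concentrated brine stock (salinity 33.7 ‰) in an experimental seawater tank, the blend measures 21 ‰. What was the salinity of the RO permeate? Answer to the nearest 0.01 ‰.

3.70 ‰

Salt balance: 33,100×33.7 + 24,300×S = 57,400×21
1,115,470 + 24,300·S = 1,205,400
S = (1,205,400 − 1,115,470) / 24,300 = 3.7008 ‰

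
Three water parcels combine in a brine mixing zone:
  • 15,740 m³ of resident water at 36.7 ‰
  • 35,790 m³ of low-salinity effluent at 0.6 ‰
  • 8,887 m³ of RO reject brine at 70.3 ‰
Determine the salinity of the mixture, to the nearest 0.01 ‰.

20.26 ‰

By conservation of dissolved salt,
salt = 15,740×36.7 + 35,790×0.6 + 8,887×70.3 = 577,658 + 21,474 + 624,756.1 = 1,223,888.1
volume = 15,740 + 35,790 + 8,887 = 60,417 m³
S = 1,223,888.1 / 60,417 = 20.2573 ‰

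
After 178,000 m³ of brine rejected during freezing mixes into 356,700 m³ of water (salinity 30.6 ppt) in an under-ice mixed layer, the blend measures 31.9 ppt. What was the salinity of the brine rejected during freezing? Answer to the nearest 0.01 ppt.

34.51 ppt

Salt balance: 356,700×30.6 + 178,000×S = 534,700×31.9
10,915,020 + 178,000·S = 17,056,930
S = (17,056,930 − 10,915,020) / 178,000 = 34.5051 ppt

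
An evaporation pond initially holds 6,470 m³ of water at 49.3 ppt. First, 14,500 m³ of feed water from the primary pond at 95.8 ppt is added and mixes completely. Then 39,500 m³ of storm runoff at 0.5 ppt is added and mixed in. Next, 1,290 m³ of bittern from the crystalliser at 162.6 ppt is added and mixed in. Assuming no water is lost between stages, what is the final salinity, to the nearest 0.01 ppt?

31.37 ppt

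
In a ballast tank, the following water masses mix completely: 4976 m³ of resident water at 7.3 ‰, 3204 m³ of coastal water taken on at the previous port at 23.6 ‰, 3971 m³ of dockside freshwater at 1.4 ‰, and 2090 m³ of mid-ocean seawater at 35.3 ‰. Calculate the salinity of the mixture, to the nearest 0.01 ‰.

13.43 ‰

Conserving salt mass:
salt = 4,976×7.3 + 3,204×23.6 + 3,971×1.4 + 2,090×35.3 = 36,324.8 + 75,614.4 + 5,559.4 + 73,777 = 191,275.6
volume = 4,976 + 3,204 + 3,971 + 2,090 = 14,241 m³
S = 191,275.6 / 14,241 = 13.4313 ‰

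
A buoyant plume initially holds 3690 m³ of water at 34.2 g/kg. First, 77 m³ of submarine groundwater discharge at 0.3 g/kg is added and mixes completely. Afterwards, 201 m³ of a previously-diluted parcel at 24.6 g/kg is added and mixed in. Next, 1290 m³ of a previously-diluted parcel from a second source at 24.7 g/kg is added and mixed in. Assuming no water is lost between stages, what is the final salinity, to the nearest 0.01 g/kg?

Salt balance:
Initial salt = 3,690×34.2 = 126,198
After stage 1: salt = 126,198 + 77×0.3 = 126,221.1; volume = 3,767 m³; S = 33.507 g/kg
After stage 2: salt = 126,221.1 + 201×24.6 = 131,165.7; volume = 3,968 m³; S = 33.056 g/kg
After stage 3: salt = 131,165.7 + 1,290×24.7 = 163,028.7; volume = 5,258 m³
S = 163,028.7 / 5,258 = 31.0058 g/kg

31.01 g/kg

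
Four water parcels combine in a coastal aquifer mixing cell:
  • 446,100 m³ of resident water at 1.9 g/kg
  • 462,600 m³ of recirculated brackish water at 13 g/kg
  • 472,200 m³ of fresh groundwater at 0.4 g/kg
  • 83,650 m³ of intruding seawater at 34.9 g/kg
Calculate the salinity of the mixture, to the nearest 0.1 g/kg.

Mass of salt is conserved:
salt = 446,100×1.9 + 462,600×13 + 472,200×0.4 + 83,650×34.9 = 847,590 + 6,013,800 + 188,880 + 2,919,385 = 9,969,655
volume = 446,100 + 462,600 + 472,200 + 83,650 = 1,464,550 m³
S = 9,969,655 / 1,464,550 = 6.807 g/kg

6.8 g/kg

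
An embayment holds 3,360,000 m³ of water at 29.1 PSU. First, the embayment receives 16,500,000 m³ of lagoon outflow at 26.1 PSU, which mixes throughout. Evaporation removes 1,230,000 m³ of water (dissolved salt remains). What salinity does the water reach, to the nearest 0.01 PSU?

28.36 PSU

After mixing: salt = 3,360,000×29.1 + 16,500,000×26.1 = 528,426,000; volume = 19,860,000 m³
After evaporation: salt unchanged = 528,426,000; volume = 19,860,000 − 1,230,000 = 18,630,000 m³
S = 528,426,000 / 18,630,000 = 28.3643 PSU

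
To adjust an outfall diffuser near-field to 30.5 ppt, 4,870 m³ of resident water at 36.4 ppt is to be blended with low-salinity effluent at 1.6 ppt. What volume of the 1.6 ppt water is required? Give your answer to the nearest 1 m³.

Salt balance: 4,870×36.4 + V×1.6 = (4,870+V)×30.5
177,268 + 1.6V = 148,535 + 30.5V
28,733 = 28.9V
V = 994.22 m³

994 m³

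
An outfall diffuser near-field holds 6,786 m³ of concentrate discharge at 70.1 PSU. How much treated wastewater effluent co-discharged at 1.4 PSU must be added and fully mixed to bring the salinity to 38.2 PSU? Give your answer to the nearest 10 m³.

5880 m³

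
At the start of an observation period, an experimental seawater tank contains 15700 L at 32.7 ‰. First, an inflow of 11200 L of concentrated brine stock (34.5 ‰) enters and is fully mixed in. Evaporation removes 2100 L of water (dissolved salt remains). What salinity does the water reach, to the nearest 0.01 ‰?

36.28 ‰

After mixing: salt = 15,700×32.7 + 11,200×34.5 = 899,790; volume = 26,900 L
After evaporation: salt unchanged = 899,790; volume = 26,900 − 2,100 = 24,800 L
S = 899,790 / 24,800 = 36.2819 ‰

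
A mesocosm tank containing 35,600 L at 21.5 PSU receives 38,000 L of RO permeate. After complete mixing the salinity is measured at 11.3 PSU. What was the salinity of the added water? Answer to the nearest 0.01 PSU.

1.74 PSU

Salt balance: 35,600×21.5 + 38,000×S = 73,600×11.3
765,400 + 38,000·S = 831,680
S = (831,680 − 765,400) / 38,000 = 1.7442 PSU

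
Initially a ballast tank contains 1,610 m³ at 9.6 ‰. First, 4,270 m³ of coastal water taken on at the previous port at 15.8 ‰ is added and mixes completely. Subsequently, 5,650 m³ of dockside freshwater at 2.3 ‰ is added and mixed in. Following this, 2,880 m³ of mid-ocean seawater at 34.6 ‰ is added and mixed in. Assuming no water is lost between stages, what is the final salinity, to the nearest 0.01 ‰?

By conservation of dissolved salt,
Initial salt = 1,610×9.6 = 15,456
After stage 1: salt = 15,456 + 4,270×15.8 = 82,922; volume = 5,880 m³; S = 14.102 ‰
After stage 2: salt = 82,922 + 5,650×2.3 = 95,917; volume = 11,530 m³; S = 8.319 ‰
After stage 3: salt = 95,917 + 2,880×34.6 = 195,565; volume = 14,410 m³
S = 195,565 / 14,410 = 13.5715 ‰

13.57 ‰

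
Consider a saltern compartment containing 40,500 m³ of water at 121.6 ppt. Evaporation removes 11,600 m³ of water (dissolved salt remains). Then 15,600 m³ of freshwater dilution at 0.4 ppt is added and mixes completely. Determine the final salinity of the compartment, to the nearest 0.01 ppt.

After evaporation: salt = 40,500×121.6 = 4,924,800; volume = 40,500 − 11,600 = 28,900 m³
After mixing: salt = 4,924,800 + 15,600×0.4 = 4,931,040; volume = 28,900 + 15,600 = 44,500 m³
S = 4,931,040 / 44,500 = 110.8099 ppt

110.81 ppt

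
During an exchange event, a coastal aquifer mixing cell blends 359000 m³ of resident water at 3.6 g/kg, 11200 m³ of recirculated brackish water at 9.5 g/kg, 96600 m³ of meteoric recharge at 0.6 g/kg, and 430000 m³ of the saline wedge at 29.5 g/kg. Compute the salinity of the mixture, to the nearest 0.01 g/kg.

15.77 g/kg

Salt balance:
salt = 359,000×3.6 + 11,200×9.5 + 96,600×0.6 + 430,000×29.5 = 1,292,400 + 106,400 + 57,960 + 12,685,000 = 14,141,760
volume = 359,000 + 11,200 + 96,600 + 430,000 = 896,800 m³
S = 14,141,760 / 896,800 = 15.7691 g/kg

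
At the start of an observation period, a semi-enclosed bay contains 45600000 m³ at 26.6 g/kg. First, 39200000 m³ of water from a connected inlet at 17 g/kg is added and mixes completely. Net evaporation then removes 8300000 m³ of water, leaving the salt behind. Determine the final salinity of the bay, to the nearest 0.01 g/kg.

After mixing: salt = 45,600,000×26.6 + 39,200,000×17 = 1,879,360,000; volume = 84,800,000 m³
After evaporation: salt unchanged = 1,879,360,000; volume = 84,800,000 − 8,300,000 = 76,500,000 m³
S = 1,879,360,000 / 76,500,000 = 24.5668 g/kg

24.57 g/kg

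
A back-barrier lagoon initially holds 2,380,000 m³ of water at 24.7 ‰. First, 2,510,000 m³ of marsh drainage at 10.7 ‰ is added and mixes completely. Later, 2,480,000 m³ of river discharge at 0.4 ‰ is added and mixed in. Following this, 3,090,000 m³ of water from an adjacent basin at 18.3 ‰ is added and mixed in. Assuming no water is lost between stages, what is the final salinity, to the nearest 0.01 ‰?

13.69 ‰

Conserving salt mass:
Initial salt = 2,380,000×24.7 = 58,786,000
After stage 1: salt = 58,786,000 + 2,510,000×10.7 = 85,643,000; volume = 4,890,000 m³; S = 17.514 ‰
After stage 2: salt = 85,643,000 + 2,480,000×0.4 = 86,635,000; volume = 7,370,000 m³; S = 11.755 ‰
After stage 3: salt = 86,635,000 + 3,090,000×18.3 = 143,182,000; volume = 10,460,000 m³
S = 143,182,000 / 10,460,000 = 13.6885 ‰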